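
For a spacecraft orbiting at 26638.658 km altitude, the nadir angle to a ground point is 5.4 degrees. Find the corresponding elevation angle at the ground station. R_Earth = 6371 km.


r = R_E + alt = 33009.6580 km
Law of sines in the satellite / Earth-center / ground-point triangle:
  sin(nadir)/R_E = sin(90 + el)/r  =>  cos(el) = (r/R_E)*sin(nadir)
cos(el) = (33009.6580 / 6371.0000) * sin(5.4 deg) = 0.4875974
el = arccos(0.4875974) = 60.8172 deg
(Earth-central angle = 90 - nadir - el = 23.7828 deg)

60.8172 degrees


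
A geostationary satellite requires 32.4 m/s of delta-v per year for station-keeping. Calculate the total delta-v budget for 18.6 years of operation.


dV = rate * years = 32.4 * 18.6
dV = 602.6400 m/s

602.6400 m/s


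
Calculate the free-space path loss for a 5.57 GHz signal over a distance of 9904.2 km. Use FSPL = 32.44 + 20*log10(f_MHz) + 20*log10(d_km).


f = 5.57 GHz = 5570.0000 MHz
d = 9904.2 km
FSPL = 32.44 + 20*log10(5570.0000) + 20*log10(9904.2)
FSPL = 32.44 + 74.9171 + 79.9164
FSPL = 187.2735 dB

187.2735 dB


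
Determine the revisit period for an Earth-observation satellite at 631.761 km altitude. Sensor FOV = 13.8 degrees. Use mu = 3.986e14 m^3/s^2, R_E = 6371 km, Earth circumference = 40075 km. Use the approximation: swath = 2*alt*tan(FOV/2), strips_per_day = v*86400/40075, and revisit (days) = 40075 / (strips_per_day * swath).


swath = 2*631.761*tan(0.1204277) = 152.9030 km
v = sqrt(mu/r) = 7544.5614 m/s = 7.5446 km/s
strips/day = v*86400/40075 = 7.5446*86400/40075 = 16.2658
coverage/day = strips * swath = 16.2658 * 152.9030 = 2487.0820 km
revisit = 40075 / 2487.0820 = 16.1133 days

16.1133 days


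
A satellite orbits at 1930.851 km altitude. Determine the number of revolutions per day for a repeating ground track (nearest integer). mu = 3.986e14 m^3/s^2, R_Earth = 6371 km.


r = 8.301851e+06 m
T = 2*pi*sqrt(r^3/mu) = 7527.8962 s = 125.4649 min
revs/day = 1440 / 125.4649 = 11.4773
Rounded: 11 revolutions per day

11 revolutions per day


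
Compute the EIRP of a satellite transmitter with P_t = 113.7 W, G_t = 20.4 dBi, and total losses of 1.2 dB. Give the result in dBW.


Pt = 113.7 W = 20.5576 dBW
EIRP = Pt_dBW + Gt - losses = 20.5576 + 20.4 - 1.2 = 39.7576 dBW

39.7576 dBW


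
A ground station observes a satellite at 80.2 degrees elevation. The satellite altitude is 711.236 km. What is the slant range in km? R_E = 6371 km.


h = 711.236 km, el = 80.2 deg
d = -R_E*sin(el) + sqrt((R_E*sin(el))^2 + 2*R_E*h + h^2)
d = -6371.0000*sin(1.3998) + sqrt((6371.0000*0.9854079)^2 + 2*6371.0000*711.236 + 711.236^2)
d = 720.6900 km

720.6900 km


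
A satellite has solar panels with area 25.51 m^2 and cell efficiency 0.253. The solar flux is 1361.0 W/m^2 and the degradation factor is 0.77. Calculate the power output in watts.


P = area * eta * S * degradation
P = 25.51 * 0.253 * 1361.0 * 0.77
P = 6763.6298 W

6763.6298 W


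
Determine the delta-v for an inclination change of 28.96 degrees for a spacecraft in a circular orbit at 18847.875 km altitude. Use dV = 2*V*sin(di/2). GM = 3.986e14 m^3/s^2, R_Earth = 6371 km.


r = 25218.8750 km = 2.5218875e+07 m
V = sqrt(mu/r) = 3975.6285 m/s
di = 28.96 deg = 0.5054474 rad
dV = 2*V*sin(di/2) = 2*3975.6285*sin(0.2527237)
dV = 1988.1485 m/s = 1.9881 km/s

1.9881 km/s


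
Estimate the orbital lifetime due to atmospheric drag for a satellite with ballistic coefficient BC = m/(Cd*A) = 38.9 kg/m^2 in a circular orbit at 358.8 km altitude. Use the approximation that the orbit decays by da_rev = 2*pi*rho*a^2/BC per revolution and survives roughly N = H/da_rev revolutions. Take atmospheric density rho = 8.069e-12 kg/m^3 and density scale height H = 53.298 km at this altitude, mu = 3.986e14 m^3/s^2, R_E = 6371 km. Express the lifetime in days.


a = R_E + alt = 6729.8000 km = 6.7298e+06 m
da_rev = 2*pi*rho*a^2/BC = 2*pi*8.069e-12*(6.7298e+06)^2/38.9 = 59.027488 m per revolution
N = H/da_rev = 53298.0000 m / 59.027488 m = 902.9353 revolutions
P = 2*pi*sqrt(a^3/mu) = 5494.3264 s
lifetime = N*P = 902.9353 * 5494.3264 = 4.9610211e+06 s = 57.4192 days

57.4192 days


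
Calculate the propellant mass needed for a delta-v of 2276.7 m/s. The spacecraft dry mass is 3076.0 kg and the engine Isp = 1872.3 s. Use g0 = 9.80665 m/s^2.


ve = Isp * g0 = 1872.3 * 9.80665 = 18360.990795 m/s
mass ratio = exp(dv/ve) = exp(2276.7/18360.990795) = 1.13201200
m_prop = m_dry * (mr - 1) = 3076.0 * (1.13201200 - 1)
m_prop = 406.0689 kg

406.0689 kg


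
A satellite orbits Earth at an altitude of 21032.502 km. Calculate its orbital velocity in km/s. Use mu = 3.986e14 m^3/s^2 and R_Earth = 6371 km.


r = R_E + alt = 6371.0 + 21032.502 = 27403.5020 km = 2.7403502e+07 m
v = sqrt(mu/r) = sqrt(3.986e14 / 2.7403502e+07) = 3813.8676 m/s = 3.8139 km/s

3.8139 km/s


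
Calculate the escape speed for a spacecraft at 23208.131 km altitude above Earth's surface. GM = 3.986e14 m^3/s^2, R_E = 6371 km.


r = 6371.0 + 23208.131 = 29579.1310 km = 2.9579131e+07 m
v_esc = sqrt(2*mu/r) = sqrt(2*3.986e14 / 2.9579131e+07)
v_esc = 5191.4771 m/s = 5.1915 km/s

5.1915 km/s


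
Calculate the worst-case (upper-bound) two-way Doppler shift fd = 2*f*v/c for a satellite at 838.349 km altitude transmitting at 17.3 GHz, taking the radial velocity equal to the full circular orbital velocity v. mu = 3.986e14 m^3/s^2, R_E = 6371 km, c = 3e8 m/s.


r = 7.209349e+06 m
v = sqrt(mu/r) = 7435.6788 m/s (worst-case radial velocity)
f = 17.3 GHz = 1.73e+10 Hz
fd = 2*f*v/c = 2*1.73e+10*7435.6788/3.0e+08
fd = 857581.6235 Hz

857581.6235 Hz


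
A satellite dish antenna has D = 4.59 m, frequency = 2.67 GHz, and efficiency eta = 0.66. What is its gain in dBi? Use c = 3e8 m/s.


lambda = c/f = 3e8 / 2.67e+09 = 0.1123596 m
G = eta*(pi*D/lambda)^2 = 0.66*(pi*4.59/0.1123596)^2
G = 10870.4886 (linear)
G = 10*log10(10870.4886) = 40.3625 dBi

40.3625 dBi


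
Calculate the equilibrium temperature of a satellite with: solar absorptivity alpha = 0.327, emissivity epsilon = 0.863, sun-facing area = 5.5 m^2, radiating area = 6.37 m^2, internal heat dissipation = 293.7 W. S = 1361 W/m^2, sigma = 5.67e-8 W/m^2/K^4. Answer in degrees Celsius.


Numerator = alpha*S*A_sun + Q_int = 0.327*1361*5.5 + 293.7 = 2741.4585 W
Denominator = eps*sigma*A_rad = 0.863*5.67e-8*6.37 = 3.1169748e-07 W/K^4
T^4 = 8.7952541e+09 K^4
T = 306.2401 K = 33.0901 C

33.0901 degrees Celsius


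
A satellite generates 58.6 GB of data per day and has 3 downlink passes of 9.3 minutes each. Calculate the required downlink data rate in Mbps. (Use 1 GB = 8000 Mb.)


total contact time = 3 * 9.3 * 60 = 1674.0000 s
data = 58.6 GB = 468800.0000 Mb
rate = 468800.0000 / 1674.0000 = 280.0478 Mbps

280.0478 Mbps


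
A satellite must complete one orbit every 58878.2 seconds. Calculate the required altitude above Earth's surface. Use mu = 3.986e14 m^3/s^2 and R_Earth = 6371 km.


T = 58878.2 s
r = (mu*T^2/(4*pi^2))^(1/3) = (3.986e14 * 58878.2^2 / (4*pi^2))^(1/3)
r = 3.2711129e+07 m = 32711.1291 km
alt = r - R_E = 32711.1291 - 6371 = 26340.1291 km

26340.1291 km


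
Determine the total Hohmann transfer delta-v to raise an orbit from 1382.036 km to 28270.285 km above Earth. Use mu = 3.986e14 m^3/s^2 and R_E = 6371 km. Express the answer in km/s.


r1 = 7753.0360 km = 7.753036e+06 m
r2 = 34641.2850 km = 3.4641285e+07 m
dv1 = sqrt(mu/r1)*(sqrt(2*r2/(r1+r2)) - 1) = 1996.0088 m/s
dv2 = sqrt(mu/r2)*(1 - sqrt(2*r1/(r1+r2))) = 1340.6368 m/s
total dv = |dv1| + |dv2| = 1996.0088 + 1340.6368 = 3336.6455 m/s = 3.3366 km/s

3.3366 km/s


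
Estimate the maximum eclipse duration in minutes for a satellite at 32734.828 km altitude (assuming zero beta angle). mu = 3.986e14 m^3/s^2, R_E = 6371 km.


r = 39105.8280 km
T = 1282.6914 min
Eclipse fraction = arcsin(R_E/r)/pi = arcsin(6371.0000/39105.8280)/pi
= arcsin(0.1629169)/pi = 0.05209024
Eclipse duration = 0.05209024 * 1282.6914 = 66.8157 min

66.8157 minutes


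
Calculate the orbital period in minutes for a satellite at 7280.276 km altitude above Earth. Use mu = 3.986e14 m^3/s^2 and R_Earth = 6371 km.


r = 13651.2760 km = 1.3651276e+07 m
T = 2*pi*sqrt(r^3/mu) = 2*pi*sqrt(2.5440154e+21 / 3.986e14)
T = 15873.4414 s = 264.5574 min

264.5574 minutes


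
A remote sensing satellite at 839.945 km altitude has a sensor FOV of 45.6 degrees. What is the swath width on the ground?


FOV = 45.6 deg = 0.7958701 rad
swath = 2 * alt * tan(FOV/2) = 2 * 839.945 * tan(0.3979351)
swath = 2 * 839.945 * 0.4203613
swath = 706.1607 km

706.1607 km


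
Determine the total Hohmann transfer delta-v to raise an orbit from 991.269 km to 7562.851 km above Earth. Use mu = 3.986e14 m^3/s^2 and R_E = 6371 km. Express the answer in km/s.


r1 = 7362.2690 km = 7.362269e+06 m
r2 = 13933.8510 km = 1.3933851e+07 m
dv1 = sqrt(mu/r1)*(sqrt(2*r2/(r1+r2)) - 1) = 1059.0615 m/s
dv2 = sqrt(mu/r2)*(1 - sqrt(2*r1/(r1+r2))) = 901.1390 m/s
total dv = |dv1| + |dv2| = 1059.0615 + 901.1390 = 1960.2005 m/s = 1.9602 km/s

1.9602 km/s


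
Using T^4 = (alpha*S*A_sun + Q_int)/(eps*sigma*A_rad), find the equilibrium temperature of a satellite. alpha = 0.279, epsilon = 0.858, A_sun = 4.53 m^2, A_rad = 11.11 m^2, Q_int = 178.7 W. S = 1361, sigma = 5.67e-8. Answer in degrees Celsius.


Numerator = alpha*S*A_sun + Q_int = 0.279*1361*4.53 + 178.7 = 1898.8271 W
Denominator = eps*sigma*A_rad = 0.858*5.67e-8*11.11 = 5.4048595e-07 W/K^4
T^4 = 3.5131849e+09 K^4
T = 243.4587 K = -29.6913 C

-29.6913 degrees Celsius


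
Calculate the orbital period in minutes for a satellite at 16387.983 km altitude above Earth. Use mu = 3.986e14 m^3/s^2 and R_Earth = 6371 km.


r = 22758.9830 km = 2.2758983e+07 m
T = 2*pi*sqrt(r^3/mu) = 2*pi*sqrt(1.17885e+22 / 3.986e14)
T = 34169.6475 s = 569.4941 min

569.4941 minutes


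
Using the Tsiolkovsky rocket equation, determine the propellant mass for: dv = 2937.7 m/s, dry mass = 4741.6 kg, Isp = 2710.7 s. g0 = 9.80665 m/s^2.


ve = Isp * g0 = 2710.7 * 9.80665 = 26582.886155 m/s
mass ratio = exp(dv/ve) = exp(2937.7/26582.886155) = 1.11684858
m_prop = m_dry * (mr - 1) = 4741.6 * (1.11684858 - 1)
m_prop = 554.0492 kg

554.0492 kg


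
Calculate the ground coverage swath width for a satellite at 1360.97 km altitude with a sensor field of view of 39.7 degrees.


FOV = 39.7 deg = 0.6928957 rad
swath = 2 * alt * tan(FOV/2) = 2 * 1360.97 * tan(0.3464479)
swath = 2 * 1360.97 * 0.3610082
swath = 982.6428 km

982.6428 km


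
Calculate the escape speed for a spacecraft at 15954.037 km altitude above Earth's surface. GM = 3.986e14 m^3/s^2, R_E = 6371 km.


r = 6371.0 + 15954.037 = 22325.0370 km = 2.2325037e+07 m
v_esc = sqrt(2*mu/r) = sqrt(2*3.986e14 / 2.2325037e+07)
v_esc = 5975.6830 m/s = 5.9757 km/s

5.9757 km/s


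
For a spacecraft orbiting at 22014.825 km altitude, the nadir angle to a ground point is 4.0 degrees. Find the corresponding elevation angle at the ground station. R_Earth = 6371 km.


r = R_E + alt = 28385.8250 km
Law of sines in the satellite / Earth-center / ground-point triangle:
  sin(nadir)/R_E = sin(90 + el)/r  =>  cos(el) = (r/R_E)*sin(nadir)
cos(el) = (28385.8250 / 6371.0000) * sin(4.0 deg) = 0.3107982
el = arccos(0.3107982) = 71.8927 deg
(Earth-central angle = 90 - nadir - el = 14.1073 deg)

71.8927 degrees


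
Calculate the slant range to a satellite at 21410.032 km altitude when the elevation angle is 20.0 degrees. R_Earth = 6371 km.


h = 21410.032 km, el = 20.0 deg
d = -R_E*sin(el) + sqrt((R_E*sin(el))^2 + 2*R_E*h + h^2)
d = -6371.0000*sin(0.3490659) + sqrt((6371.0000*0.3420201)^2 + 2*6371.0000*21410.032 + 21410.032^2)
d = 24949.2809 km

24949.2809 km


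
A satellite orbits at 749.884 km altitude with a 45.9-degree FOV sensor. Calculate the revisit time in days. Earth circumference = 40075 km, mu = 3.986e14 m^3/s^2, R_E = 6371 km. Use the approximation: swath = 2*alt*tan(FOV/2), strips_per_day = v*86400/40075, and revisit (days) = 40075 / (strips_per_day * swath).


swath = 2*749.884*tan(0.4005531) = 635.0697 km
v = sqrt(mu/r) = 7481.7241 m/s = 7.4817 km/s
strips/day = v*86400/40075 = 7.4817*86400/40075 = 16.1303
coverage/day = strips * swath = 16.1303 * 635.0697 = 10243.8521 km
revisit = 40075 / 10243.8521 = 3.9121 days

3.9121 days


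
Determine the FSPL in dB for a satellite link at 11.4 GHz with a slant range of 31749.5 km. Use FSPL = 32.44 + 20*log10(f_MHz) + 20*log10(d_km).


f = 11.4 GHz = 11400.0000 MHz
d = 31749.5 km
FSPL = 32.44 + 20*log10(11400.0000) + 20*log10(31749.5)
FSPL = 32.44 + 81.1381 + 90.0347
FSPL = 203.6128 dB

203.6128 dB


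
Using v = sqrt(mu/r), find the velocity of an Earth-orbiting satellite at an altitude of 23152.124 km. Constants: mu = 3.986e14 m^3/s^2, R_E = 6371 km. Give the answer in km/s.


r = R_E + alt = 6371.0 + 23152.124 = 29523.1240 km = 2.9523124e+07 m
v = sqrt(mu/r) = sqrt(3.986e14 / 2.9523124e+07) = 3674.4090 m/s = 3.6744 km/s

3.6744 km/s


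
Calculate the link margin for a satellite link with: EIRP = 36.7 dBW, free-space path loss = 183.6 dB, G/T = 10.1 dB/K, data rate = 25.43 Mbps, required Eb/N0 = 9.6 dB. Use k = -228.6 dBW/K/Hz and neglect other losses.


C/N0 = EIRP - FSPL + G/T - k = 36.7 - 183.6 + 10.1 - (-228.6)
C/N0 = 91.8000 dB-Hz
R_b = 25.43 Mbps = 2.543e+07 bps -> 10*log10(R_b) = 74.0535 dB-Hz
Eb/N0 = C/N0 - 10*log10(R_b) = 91.8000 - 74.0535 = 17.7465 dB
Margin = Eb/N0 - Eb/N0_req = 17.7465 - 9.6 = 8.1465 dB (link closes)

8.1465 dB


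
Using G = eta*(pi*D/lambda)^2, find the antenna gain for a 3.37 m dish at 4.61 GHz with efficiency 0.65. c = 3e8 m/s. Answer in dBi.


lambda = c/f = 3e8 / 4.61e+09 = 0.06507592 m
G = eta*(pi*D/lambda)^2 = 0.65*(pi*3.37/0.06507592)^2
G = 17204.1114 (linear)
G = 10*log10(17204.1114) = 42.3563 dBi

42.3563 dBi


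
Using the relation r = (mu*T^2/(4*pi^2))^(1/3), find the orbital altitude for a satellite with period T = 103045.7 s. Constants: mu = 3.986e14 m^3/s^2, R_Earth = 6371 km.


T = 103045.7 s
r = (mu*T^2/(4*pi^2))^(1/3) = (3.986e14 * 103045.7^2 / (4*pi^2))^(1/3)
r = 4.7505705e+07 m = 47505.7051 km
alt = r - R_E = 47505.7051 - 6371 = 41134.7051 km

41134.7051 km


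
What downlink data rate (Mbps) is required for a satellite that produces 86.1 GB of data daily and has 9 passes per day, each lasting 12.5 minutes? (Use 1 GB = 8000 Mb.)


total contact time = 9 * 12.5 * 60 = 6750.0000 s
data = 86.1 GB = 688800.0000 Mb
rate = 688800.0000 / 6750.0000 = 102.0444 Mbps

102.0444 Mbps


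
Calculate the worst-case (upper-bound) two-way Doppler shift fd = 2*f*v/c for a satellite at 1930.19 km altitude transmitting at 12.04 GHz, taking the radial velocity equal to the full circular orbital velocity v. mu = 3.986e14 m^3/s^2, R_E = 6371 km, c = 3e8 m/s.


r = 8.30119e+06 m
v = sqrt(mu/r) = 6929.4453 m/s (worst-case radial velocity)
f = 12.04 GHz = 1.204e+10 Hz
fd = 2*f*v/c = 2*1.204e+10*6929.4453/3.0e+08
fd = 556203.4751 Hz

556203.4751 Hz


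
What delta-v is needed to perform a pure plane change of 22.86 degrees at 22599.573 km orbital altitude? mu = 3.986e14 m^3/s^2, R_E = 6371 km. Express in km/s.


r = 28970.5730 km = 2.8970573e+07 m
V = sqrt(mu/r) = 3709.2842 m/s
di = 22.86 deg = 0.3989823 rad
dV = 2*V*sin(di/2) = 2*3709.2842*sin(0.1994911)
dV = 1470.1420 m/s = 1.4701 km/s

1.4701 km/s


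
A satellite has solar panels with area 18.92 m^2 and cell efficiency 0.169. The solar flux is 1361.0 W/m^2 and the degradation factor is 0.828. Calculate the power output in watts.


P = area * eta * S * degradation
P = 18.92 * 0.169 * 1361.0 * 0.828
P = 3603.2658 W

3603.2658 W


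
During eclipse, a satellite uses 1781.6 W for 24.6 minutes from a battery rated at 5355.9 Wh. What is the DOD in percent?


E_used = P * t / 60 = 1781.6 * 24.6 / 60 = 730.4560 Wh
DOD = E_used / E_total * 100 = 730.4560 / 5355.9 * 100
DOD = 13.6383 %

13.6383 %


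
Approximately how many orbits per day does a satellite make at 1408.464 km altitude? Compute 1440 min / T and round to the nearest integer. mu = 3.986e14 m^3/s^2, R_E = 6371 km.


r = 7.779464e+06 m
T = 2*pi*sqrt(r^3/mu) = 6828.6638 s = 113.8111 min
revs/day = 1440 / 113.8111 = 12.6525
Rounded: 13 revolutions per day

13 revolutions per day


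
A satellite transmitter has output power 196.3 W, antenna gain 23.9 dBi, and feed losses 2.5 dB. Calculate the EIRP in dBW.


Pt = 196.3 W = 22.9292 dBW
EIRP = Pt_dBW + Gt - losses = 22.9292 + 23.9 - 2.5 = 44.3292 dBW

44.3292 dBW


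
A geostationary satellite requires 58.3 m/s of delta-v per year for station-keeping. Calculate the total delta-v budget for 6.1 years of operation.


dV = rate * years = 58.3 * 6.1
dV = 355.6300 m/s

355.6300 m/s


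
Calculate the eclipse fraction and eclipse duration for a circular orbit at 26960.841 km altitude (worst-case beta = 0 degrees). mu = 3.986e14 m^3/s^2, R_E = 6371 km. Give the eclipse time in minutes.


r = 33331.8410 km
T = 1009.3666 min
Eclipse fraction = arcsin(R_E/r)/pi = arcsin(6371.0000/33331.8410)/pi
= arcsin(0.1911386)/pi = 0.06121798
Eclipse duration = 0.06121798 * 1009.3666 = 61.7914 min

61.7914 minutes


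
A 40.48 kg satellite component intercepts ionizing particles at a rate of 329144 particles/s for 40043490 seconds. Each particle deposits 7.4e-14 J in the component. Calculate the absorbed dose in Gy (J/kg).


Total energy deposited = rate * time * E_per
  = 329144 * 40043490 * 7.4e-14 = 0.9753255 J
Dose = E_total / mass = 0.9753255 / 40.48
Dose = 0.02409401 Gy

0.0241 Gy


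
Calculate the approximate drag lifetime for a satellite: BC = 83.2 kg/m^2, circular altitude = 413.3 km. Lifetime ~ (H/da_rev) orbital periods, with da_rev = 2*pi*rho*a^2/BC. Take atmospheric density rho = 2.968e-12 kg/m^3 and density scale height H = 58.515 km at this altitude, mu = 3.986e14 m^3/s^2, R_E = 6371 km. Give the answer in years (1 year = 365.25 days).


a = R_E + alt = 6784.3000 km = 6.7843e+06 m
da_rev = 2*pi*rho*a^2/BC = 2*pi*2.968e-12*(6.7843e+06)^2/83.2 = 10.316456 m per revolution
N = H/da_rev = 58515.0000 m / 10.316456 m = 5672.0060 revolutions
P = 2*pi*sqrt(a^3/mu) = 5561.2035 s
lifetime = N*P = 5672.0060 * 5561.2035 = 3.154318e+07 s = 365.0831 days
years = 365.0831 / 365.25 = 0.999543 years

0.9995 years


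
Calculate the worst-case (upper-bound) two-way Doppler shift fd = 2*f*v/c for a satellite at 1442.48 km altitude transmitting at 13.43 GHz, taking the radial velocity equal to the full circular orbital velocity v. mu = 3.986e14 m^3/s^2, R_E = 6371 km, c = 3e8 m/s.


r = 7.81348e+06 m
v = sqrt(mu/r) = 7142.4366 m/s (worst-case radial velocity)
f = 13.43 GHz = 1.343e+10 Hz
fd = 2*f*v/c = 2*1.343e+10*7142.4366/3.0e+08
fd = 639486.1580 Hz

639486.1580 Hz


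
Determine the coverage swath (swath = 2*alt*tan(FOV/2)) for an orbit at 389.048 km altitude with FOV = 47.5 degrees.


FOV = 47.5 deg = 0.8290314 rad
swath = 2 * alt * tan(FOV/2) = 2 * 389.048 * tan(0.4145157)
swath = 2 * 389.048 * 0.4400105
swath = 342.3704 km

342.3704 km


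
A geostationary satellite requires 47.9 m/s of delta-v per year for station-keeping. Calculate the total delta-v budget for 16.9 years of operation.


dV = rate * years = 47.9 * 16.9
dV = 809.5100 m/s

809.5100 m/s


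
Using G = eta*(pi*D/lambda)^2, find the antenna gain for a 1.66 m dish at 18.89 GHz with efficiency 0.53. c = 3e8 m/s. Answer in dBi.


lambda = c/f = 3e8 / 1.889e+10 = 0.01588142 m
G = eta*(pi*D/lambda)^2 = 0.53*(pi*1.66/0.01588142)^2
G = 57149.6003 (linear)
G = 10*log10(57149.6003) = 47.5701 dBi

47.5701 dBi


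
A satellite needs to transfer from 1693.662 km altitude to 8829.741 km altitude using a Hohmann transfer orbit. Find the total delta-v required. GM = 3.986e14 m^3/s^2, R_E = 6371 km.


r1 = 8064.6620 km = 8.064662e+06 m
r2 = 15200.7410 km = 1.5200741e+07 m
dv1 = sqrt(mu/r1)*(sqrt(2*r2/(r1+r2)) - 1) = 1006.1854 m/s
dv2 = sqrt(mu/r2)*(1 - sqrt(2*r1/(r1+r2))) = 857.0580 m/s
total dv = |dv1| + |dv2| = 1006.1854 + 857.0580 = 1863.2434 m/s = 1.8632 km/s

1.8632 km/s


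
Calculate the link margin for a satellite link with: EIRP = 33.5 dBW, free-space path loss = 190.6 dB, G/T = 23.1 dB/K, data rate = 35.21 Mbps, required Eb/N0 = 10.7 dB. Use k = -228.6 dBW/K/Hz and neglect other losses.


C/N0 = EIRP - FSPL + G/T - k = 33.5 - 190.6 + 23.1 - (-228.6)
C/N0 = 94.6000 dB-Hz
R_b = 35.21 Mbps = 3.521e+07 bps -> 10*log10(R_b) = 75.4667 dB-Hz
Eb/N0 = C/N0 - 10*log10(R_b) = 94.6000 - 75.4667 = 19.1333 dB
Margin = Eb/N0 - Eb/N0_req = 19.1333 - 10.7 = 8.4333 dB (link closes)

8.4333 dB


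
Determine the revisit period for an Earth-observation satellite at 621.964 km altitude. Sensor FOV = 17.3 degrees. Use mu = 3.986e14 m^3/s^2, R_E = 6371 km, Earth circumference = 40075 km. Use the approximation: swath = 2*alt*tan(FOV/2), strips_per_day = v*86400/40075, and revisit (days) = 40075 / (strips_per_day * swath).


swath = 2*621.964*tan(0.150971) = 189.2369 km
v = sqrt(mu/r) = 7549.8444 m/s = 7.5498 km/s
strips/day = v*86400/40075 = 7.5498*86400/40075 = 16.2771
coverage/day = strips * swath = 16.2771 * 189.2369 = 3080.2368 km
revisit = 40075 / 3080.2368 = 13.0104 days

13.0104 days


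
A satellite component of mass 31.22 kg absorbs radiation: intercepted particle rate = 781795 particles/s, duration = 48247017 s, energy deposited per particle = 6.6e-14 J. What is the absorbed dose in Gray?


Total energy deposited = rate * time * E_per
  = 781795 * 48247017 * 6.6e-14 = 2.4895 J
Dose = E_total / mass = 2.4895 / 31.22
Dose = 0.07973966 Gy

0.0797 Gy


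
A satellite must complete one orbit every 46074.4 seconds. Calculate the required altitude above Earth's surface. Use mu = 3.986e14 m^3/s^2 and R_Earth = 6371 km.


T = 46074.4 s
r = (mu*T^2/(4*pi^2))^(1/3) = (3.986e14 * 46074.4^2 / (4*pi^2))^(1/3)
r = 2.7777872e+07 m = 27777.8724 km
alt = r - R_E = 27777.8724 - 6371 = 21406.8724 km

21406.8724 km


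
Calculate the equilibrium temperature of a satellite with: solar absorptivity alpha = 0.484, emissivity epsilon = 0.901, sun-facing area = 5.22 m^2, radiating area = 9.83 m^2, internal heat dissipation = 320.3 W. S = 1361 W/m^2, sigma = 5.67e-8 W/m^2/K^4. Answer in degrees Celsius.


Numerator = alpha*S*A_sun + Q_int = 0.484*1361*5.22 + 320.3 = 3758.8393 W
Denominator = eps*sigma*A_rad = 0.901*5.67e-8*9.83 = 5.0218226e-07 W/K^4
T^4 = 7.4850101e+09 K^4
T = 294.1359 K = 20.9859 C

20.9859 degrees Celsius


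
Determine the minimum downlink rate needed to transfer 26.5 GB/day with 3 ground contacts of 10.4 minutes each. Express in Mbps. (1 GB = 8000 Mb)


total contact time = 3 * 10.4 * 60 = 1872.0000 s
data = 26.5 GB = 212000.0000 Mb
rate = 212000.0000 / 1872.0000 = 113.2479 Mbps

113.2479 Mbps


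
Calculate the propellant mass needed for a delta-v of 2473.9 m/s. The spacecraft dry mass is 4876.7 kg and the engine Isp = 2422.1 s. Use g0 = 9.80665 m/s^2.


ve = Isp * g0 = 2422.1 * 9.80665 = 23752.686965 m/s
mass ratio = exp(dv/ve) = exp(2473.9/23752.686965) = 1.10976960
m_prop = m_dry * (mr - 1) = 4876.7 * (1.10976960 - 1)
m_prop = 535.3134 kg

535.3134 kg


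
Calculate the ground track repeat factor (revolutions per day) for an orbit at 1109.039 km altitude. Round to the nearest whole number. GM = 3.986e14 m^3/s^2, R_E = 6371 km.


r = 7.480039e+06 m
T = 2*pi*sqrt(r^3/mu) = 6438.2378 s = 107.3040 min
revs/day = 1440 / 107.3040 = 13.4198
Rounded: 13 revolutions per day

13 revolutions per day


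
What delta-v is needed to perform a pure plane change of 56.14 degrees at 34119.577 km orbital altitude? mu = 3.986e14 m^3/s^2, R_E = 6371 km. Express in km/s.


r = 40490.5770 km = 4.0490577e+07 m
V = sqrt(mu/r) = 3137.5573 m/s
di = 56.14 deg = 0.9798278 rad
dV = 2*V*sin(di/2) = 2*3137.5573*sin(0.4899139)
dV = 2952.7548 m/s = 2.9528 km/s

2.9528 km/s


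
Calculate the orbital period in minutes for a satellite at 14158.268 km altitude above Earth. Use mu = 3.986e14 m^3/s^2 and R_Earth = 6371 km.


r = 20529.2680 km = 2.0529268e+07 m
T = 2*pi*sqrt(r^3/mu) = 2*pi*sqrt(8.6520773e+21 / 3.986e14)
T = 29273.2821 s = 487.8880 min

487.8880 minutes


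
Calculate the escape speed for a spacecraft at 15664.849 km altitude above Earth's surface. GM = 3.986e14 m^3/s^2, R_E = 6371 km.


r = 6371.0 + 15664.849 = 22035.8490 km = 2.2035849e+07 m
v_esc = sqrt(2*mu/r) = sqrt(2*3.986e14 / 2.2035849e+07)
v_esc = 6014.7662 m/s = 6.0148 km/s

6.0148 km/s


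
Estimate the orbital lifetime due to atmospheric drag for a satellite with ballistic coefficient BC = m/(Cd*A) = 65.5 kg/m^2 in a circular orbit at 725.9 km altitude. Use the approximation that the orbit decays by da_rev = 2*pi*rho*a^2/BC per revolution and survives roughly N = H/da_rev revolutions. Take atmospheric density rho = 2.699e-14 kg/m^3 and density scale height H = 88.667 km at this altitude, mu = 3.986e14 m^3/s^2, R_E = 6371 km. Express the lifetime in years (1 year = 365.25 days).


a = R_E + alt = 7096.9000 km = 7.0969e+06 m
da_rev = 2*pi*rho*a^2/BC = 2*pi*2.699e-14*(7.0969e+06)^2/65.5 = 0.13040037 m per revolution
N = H/da_rev = 88667.0000 m / 0.13040037 m = 679959.7258 revolutions
P = 2*pi*sqrt(a^3/mu) = 5949.9628 s
lifetime = N*P = 679959.7258 * 5949.9628 = 4.0457351e+09 s = 46825.6374 days
years = 46825.6374 / 365.25 = 128.2016 years

128.2016 years


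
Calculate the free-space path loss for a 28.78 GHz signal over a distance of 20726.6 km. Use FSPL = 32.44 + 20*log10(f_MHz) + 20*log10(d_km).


f = 28.78 GHz = 28780.0000 MHz
d = 20726.6 km
FSPL = 32.44 + 20*log10(28780.0000) + 20*log10(20726.6)
FSPL = 32.44 + 89.1818 + 86.3306
FSPL = 207.9524 dB

207.9524 dB


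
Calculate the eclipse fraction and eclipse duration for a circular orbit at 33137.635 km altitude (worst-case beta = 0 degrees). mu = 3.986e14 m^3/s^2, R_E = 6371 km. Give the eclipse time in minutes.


r = 39508.6350 km
T = 1302.5608 min
Eclipse fraction = arcsin(R_E/r)/pi = arcsin(6371.0000/39508.6350)/pi
= arcsin(0.1612559)/pi = 0.05155444
Eclipse duration = 0.05155444 * 1302.5608 = 67.1528 min

67.1528 minutes


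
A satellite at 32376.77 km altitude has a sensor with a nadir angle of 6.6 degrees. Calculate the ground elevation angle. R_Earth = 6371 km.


r = R_E + alt = 38747.7700 km
Law of sines in the satellite / Earth-center / ground-point triangle:
  sin(nadir)/R_E = sin(90 + el)/r  =>  cos(el) = (r/R_E)*sin(nadir)
cos(el) = (38747.7700 / 6371.0000) * sin(6.6 deg) = 0.699036
el = arccos(0.699036) = 45.6503 deg
(Earth-central angle = 90 - nadir - el = 37.7497 deg)

45.6503 degrees


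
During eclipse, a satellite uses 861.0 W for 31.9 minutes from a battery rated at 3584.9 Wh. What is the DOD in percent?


E_used = P * t / 60 = 861.0 * 31.9 / 60 = 457.7650 Wh
DOD = E_used / E_total * 100 = 457.7650 / 3584.9 * 100
DOD = 12.7693 %

12.7693 %


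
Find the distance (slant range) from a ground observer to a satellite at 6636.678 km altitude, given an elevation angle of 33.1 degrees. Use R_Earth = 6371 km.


h = 6636.678 km, el = 33.1 deg
d = -R_E*sin(el) + sqrt((R_E*sin(el))^2 + 2*R_E*h + h^2)
d = -6371.0000*sin(0.577704) + sqrt((6371.0000*0.546102)^2 + 2*6371.0000*6636.678 + 6636.678^2)
d = 8383.1192 km

8383.1192 km


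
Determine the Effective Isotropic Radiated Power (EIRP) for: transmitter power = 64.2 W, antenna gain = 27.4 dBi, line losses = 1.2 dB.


Pt = 64.2 W = 18.0754 dBW
EIRP = Pt_dBW + Gt - losses = 18.0754 + 27.4 - 1.2 = 44.2754 dBW

44.2754 dBW


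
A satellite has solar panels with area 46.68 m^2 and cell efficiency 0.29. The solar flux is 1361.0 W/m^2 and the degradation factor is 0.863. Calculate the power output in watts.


P = area * eta * S * degradation
P = 46.68 * 0.29 * 1361.0 * 0.863
P = 15900.0235 W

15900.0235 W


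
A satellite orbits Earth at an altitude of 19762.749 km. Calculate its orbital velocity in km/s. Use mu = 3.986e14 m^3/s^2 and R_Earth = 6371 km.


r = R_E + alt = 6371.0 + 19762.749 = 26133.7490 km = 2.6133749e+07 m
v = sqrt(mu/r) = sqrt(3.986e14 / 2.6133749e+07) = 3905.4204 m/s = 3.9054 km/s

3.9054 km/s


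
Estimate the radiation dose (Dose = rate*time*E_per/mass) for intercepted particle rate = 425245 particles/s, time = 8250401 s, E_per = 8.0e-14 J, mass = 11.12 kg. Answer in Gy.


Total energy deposited = rate * time * E_per
  = 425245 * 8250401 * 8.0e-14 = 0.2806753 J
Dose = E_total / mass = 0.2806753 / 11.12
Dose = 0.02524059 Gy

0.0252 Gy


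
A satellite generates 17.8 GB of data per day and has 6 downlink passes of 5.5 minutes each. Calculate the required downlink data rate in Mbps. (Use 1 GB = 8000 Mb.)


total contact time = 6 * 5.5 * 60 = 1980.0000 s
data = 17.8 GB = 142400.0000 Mb
rate = 142400.0000 / 1980.0000 = 71.9192 Mbps

71.9192 Mbps


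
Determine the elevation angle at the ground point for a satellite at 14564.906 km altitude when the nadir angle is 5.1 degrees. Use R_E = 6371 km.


r = R_E + alt = 20935.9060 km
Law of sines in the satellite / Earth-center / ground-point triangle:
  sin(nadir)/R_E = sin(90 + el)/r  =>  cos(el) = (r/R_E)*sin(nadir)
cos(el) = (20935.9060 / 6371.0000) * sin(5.1 deg) = 0.2921178
el = arccos(0.2921178) = 73.0152 deg
(Earth-central angle = 90 - nadir - el = 11.8848 deg)

73.0152 degrees


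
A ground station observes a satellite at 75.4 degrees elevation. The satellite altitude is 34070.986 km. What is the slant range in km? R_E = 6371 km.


h = 34070.986 km, el = 75.4 deg
d = -R_E*sin(el) + sqrt((R_E*sin(el))^2 + 2*R_E*h + h^2)
d = -6371.0000*sin(1.3160) + sqrt((6371.0000*0.9677092)^2 + 2*6371.0000*34070.986 + 34070.986^2)
d = 34244.8128 km

34244.8128 km


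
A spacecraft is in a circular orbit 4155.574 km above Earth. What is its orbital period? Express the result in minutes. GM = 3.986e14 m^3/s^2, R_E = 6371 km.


r = 10526.5740 km = 1.0526574e+07 m
T = 2*pi*sqrt(r^3/mu) = 2*pi*sqrt(1.1664366e+21 / 3.986e14)
T = 10748.3498 s = 179.1392 min

179.1392 minutes


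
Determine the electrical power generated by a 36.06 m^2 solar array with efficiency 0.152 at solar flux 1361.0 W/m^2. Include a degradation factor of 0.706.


P = area * eta * S * degradation
P = 36.06 * 0.152 * 1361.0 * 0.706
P = 5266.6218 W

5266.6218 W


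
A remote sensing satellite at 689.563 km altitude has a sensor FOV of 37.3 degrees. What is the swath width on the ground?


FOV = 37.3 deg = 0.6510078 rad
swath = 2 * alt * tan(FOV/2) = 2 * 689.563 * tan(0.3255039)
swath = 2 * 689.563 * 0.337509
swath = 465.4674 km

465.4674 km


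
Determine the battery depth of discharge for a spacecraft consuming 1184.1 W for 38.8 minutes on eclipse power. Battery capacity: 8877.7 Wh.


E_used = P * t / 60 = 1184.1 * 38.8 / 60 = 765.7180 Wh
DOD = E_used / E_total * 100 = 765.7180 / 8877.7 * 100
DOD = 8.6252 %

8.6252 %


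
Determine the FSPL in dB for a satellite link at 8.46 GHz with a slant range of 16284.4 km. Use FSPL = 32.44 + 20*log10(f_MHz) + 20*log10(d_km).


f = 8.46 GHz = 8460.0000 MHz
d = 16284.4 km
FSPL = 32.44 + 20*log10(8460.0000) + 20*log10(16284.4)
FSPL = 32.44 + 78.5474 + 84.2354
FSPL = 195.2228 dB

195.2228 dB


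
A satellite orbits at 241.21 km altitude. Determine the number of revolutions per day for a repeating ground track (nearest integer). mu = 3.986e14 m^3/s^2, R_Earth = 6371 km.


r = 6.61221e+06 m
T = 2*pi*sqrt(r^3/mu) = 5350.9535 s = 89.1826 min
revs/day = 1440 / 89.1826 = 16.1467
Rounded: 16 revolutions per day

16 revolutions per day


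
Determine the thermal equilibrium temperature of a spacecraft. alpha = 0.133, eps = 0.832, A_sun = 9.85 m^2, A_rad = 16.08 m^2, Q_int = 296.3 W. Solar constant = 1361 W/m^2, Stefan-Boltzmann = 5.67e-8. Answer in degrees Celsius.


Numerator = alpha*S*A_sun + Q_int = 0.133*1361*9.85 + 296.3 = 2079.2780 W
Denominator = eps*sigma*A_rad = 0.832*5.67e-8*16.08 = 7.5856435e-07 W/K^4
T^4 = 2.7410701e+09 K^4
T = 228.8127 K = -44.3373 C

-44.3373 degrees Celsius


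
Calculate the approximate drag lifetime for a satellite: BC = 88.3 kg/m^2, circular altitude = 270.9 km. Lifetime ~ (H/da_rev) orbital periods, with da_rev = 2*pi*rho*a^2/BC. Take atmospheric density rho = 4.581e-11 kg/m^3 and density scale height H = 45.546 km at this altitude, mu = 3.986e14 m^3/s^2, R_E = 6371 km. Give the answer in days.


a = R_E + alt = 6641.9000 km = 6.6419e+06 m
da_rev = 2*pi*rho*a^2/BC = 2*pi*4.581e-11*(6.6419e+06)^2/88.3 = 143.801734 m per revolution
N = H/da_rev = 45546.0000 m / 143.801734 m = 316.7278 revolutions
P = 2*pi*sqrt(a^3/mu) = 5387.0340 s
lifetime = N*P = 316.7278 * 5387.0340 = 1.7062232e+06 s = 19.7480 days

19.7480 days


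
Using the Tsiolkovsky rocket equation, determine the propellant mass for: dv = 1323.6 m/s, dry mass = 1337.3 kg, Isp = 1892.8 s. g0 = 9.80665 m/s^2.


ve = Isp * g0 = 1892.8 * 9.80665 = 18562.027120 m/s
mass ratio = exp(dv/ve) = exp(1323.6/18562.027120) = 1.07391072
m_prop = m_dry * (mr - 1) = 1337.3 * (1.07391072 - 1)
m_prop = 98.8408 kg

98.8408 kg


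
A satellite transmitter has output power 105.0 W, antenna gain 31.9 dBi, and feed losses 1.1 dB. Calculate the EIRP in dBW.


Pt = 105.0 W = 20.2119 dBW
EIRP = Pt_dBW + Gt - losses = 20.2119 + 31.9 - 1.1 = 51.0119 dBW

51.0119 dBW


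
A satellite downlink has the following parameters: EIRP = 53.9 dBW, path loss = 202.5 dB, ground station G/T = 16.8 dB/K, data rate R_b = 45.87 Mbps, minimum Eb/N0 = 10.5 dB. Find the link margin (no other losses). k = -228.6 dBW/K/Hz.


C/N0 = EIRP - FSPL + G/T - k = 53.9 - 202.5 + 16.8 - (-228.6)
C/N0 = 96.8000 dB-Hz
R_b = 45.87 Mbps = 4.587e+07 bps -> 10*log10(R_b) = 76.6153 dB-Hz
Eb/N0 = C/N0 - 10*log10(R_b) = 96.8000 - 76.6153 = 20.1847 dB
Margin = Eb/N0 - Eb/N0_req = 20.1847 - 10.5 = 9.6847 dB (link closes)

9.6847 dB


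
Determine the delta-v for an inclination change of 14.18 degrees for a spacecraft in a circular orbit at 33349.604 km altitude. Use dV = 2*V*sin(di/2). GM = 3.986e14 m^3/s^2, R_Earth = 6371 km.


r = 39720.6040 km = 3.9720604e+07 m
V = sqrt(mu/r) = 3167.8217 m/s
di = 14.18 deg = 0.2474877 rad
dV = 2*V*sin(di/2) = 2*3167.8217*sin(0.1237438)
dV = 781.9976 m/s = 0.7819976 km/s

0.7820 km/s


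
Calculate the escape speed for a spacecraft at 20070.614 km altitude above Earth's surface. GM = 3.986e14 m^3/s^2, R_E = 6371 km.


r = 6371.0 + 20070.614 = 26441.6140 km = 2.6441614e+07 m
v_esc = sqrt(2*mu/r) = sqrt(2*3.986e14 / 2.6441614e+07)
v_esc = 5490.8511 m/s = 5.4909 km/s

5.4909 km/s


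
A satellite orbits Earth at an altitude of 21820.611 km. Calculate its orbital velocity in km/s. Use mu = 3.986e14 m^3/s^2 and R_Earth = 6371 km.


r = R_E + alt = 6371.0 + 21820.611 = 28191.6110 km = 2.8191611e+07 m
v = sqrt(mu/r) = sqrt(3.986e14 / 2.8191611e+07) = 3760.1806 m/s = 3.7602 km/s

3.7602 km/s


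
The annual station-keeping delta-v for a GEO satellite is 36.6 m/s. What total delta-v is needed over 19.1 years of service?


dV = rate * years = 36.6 * 19.1
dV = 699.0600 m/s

699.0600 m/s


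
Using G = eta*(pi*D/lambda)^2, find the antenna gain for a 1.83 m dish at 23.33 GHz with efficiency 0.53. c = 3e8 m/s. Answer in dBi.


lambda = c/f = 3e8 / 2.333e+10 = 0.01285898 m
G = eta*(pi*D/lambda)^2 = 0.53*(pi*1.83/0.01285898)^2
G = 105941.1694 (linear)
G = 10*log10(105941.1694) = 50.2506 dBi

50.2506 dBi


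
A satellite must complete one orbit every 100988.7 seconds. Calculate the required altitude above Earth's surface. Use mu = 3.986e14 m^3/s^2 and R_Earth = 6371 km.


T = 100988.7 s
r = (mu*T^2/(4*pi^2))^(1/3) = (3.986e14 * 100988.7^2 / (4*pi^2))^(1/3)
r = 4.6871376e+07 m = 46871.3764 km
alt = r - R_E = 46871.3764 - 6371 = 40500.3764 km

40500.3764 km


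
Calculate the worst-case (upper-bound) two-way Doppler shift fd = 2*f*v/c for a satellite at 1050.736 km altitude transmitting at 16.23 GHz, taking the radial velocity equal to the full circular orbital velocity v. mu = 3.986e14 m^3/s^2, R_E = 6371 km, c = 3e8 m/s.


r = 7.421736e+06 m
v = sqrt(mu/r) = 7328.5136 m/s (worst-case radial velocity)
f = 16.23 GHz = 1.623e+10 Hz
fd = 2*f*v/c = 2*1.623e+10*7328.5136/3.0e+08
fd = 792945.1680 Hz

792945.1680 Hz


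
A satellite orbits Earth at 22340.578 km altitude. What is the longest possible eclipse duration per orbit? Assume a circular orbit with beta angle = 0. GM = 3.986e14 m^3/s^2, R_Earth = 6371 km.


r = 28711.5780 km
T = 806.9480 min
Eclipse fraction = arcsin(R_E/r)/pi = arcsin(6371.0000/28711.5780)/pi
= arcsin(0.2218965)/pi = 0.07122473
Eclipse duration = 0.07122473 * 806.9480 = 57.4747 min

57.4747 minutes


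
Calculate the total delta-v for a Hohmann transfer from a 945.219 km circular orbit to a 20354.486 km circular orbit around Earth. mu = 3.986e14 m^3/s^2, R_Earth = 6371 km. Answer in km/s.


r1 = 7316.2190 km = 7.316219e+06 m
r2 = 26725.4860 km = 2.6725486e+07 m
dv1 = sqrt(mu/r1)*(sqrt(2*r2/(r1+r2)) - 1) = 1867.8853 m/s
dv2 = sqrt(mu/r2)*(1 - sqrt(2*r1/(r1+r2))) = 1329.9730 m/s
total dv = |dv1| + |dv2| = 1867.8853 + 1329.9730 = 3197.8583 m/s = 3.1979 km/s

3.1979 km/s


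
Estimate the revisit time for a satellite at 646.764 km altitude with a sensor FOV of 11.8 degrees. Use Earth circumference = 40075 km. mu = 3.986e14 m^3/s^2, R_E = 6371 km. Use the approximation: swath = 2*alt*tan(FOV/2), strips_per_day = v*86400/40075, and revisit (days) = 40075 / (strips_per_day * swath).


swath = 2*646.764*tan(0.1029744) = 133.6731 km
v = sqrt(mu/r) = 7536.4924 m/s = 7.5365 km/s
strips/day = v*86400/40075 = 7.5365*86400/40075 = 16.2484
coverage/day = strips * swath = 16.2484 * 133.6731 = 2171.9686 km
revisit = 40075 / 2171.9686 = 18.4510 days

18.4510 days


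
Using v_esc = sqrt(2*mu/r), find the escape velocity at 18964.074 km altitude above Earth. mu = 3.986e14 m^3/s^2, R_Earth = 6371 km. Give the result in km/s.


r = 6371.0 + 18964.074 = 25335.0740 km = 2.5335074e+07 m
v_esc = sqrt(2*mu/r) = sqrt(2*3.986e14 / 2.5335074e+07)
v_esc = 5609.4794 m/s = 5.6095 km/s

5.6095 km/s


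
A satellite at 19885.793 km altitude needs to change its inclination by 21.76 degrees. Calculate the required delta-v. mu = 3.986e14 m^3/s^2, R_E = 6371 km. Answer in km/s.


r = 26256.7930 km = 2.6256793e+07 m
V = sqrt(mu/r) = 3896.2589 m/s
di = 21.76 deg = 0.3797836 rad
dV = 2*V*sin(di/2) = 2*3896.2589*sin(0.1898918)
dV = 1470.8585 m/s = 1.4709 km/s

1.4709 km/s


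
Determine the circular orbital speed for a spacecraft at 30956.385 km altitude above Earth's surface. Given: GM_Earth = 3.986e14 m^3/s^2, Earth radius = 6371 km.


r = R_E + alt = 6371.0 + 30956.385 = 37327.3850 km = 3.7327385e+07 m
v = sqrt(mu/r) = sqrt(3.986e14 / 3.7327385e+07) = 3267.7955 m/s = 3.2678 km/s

3.2678 km/s


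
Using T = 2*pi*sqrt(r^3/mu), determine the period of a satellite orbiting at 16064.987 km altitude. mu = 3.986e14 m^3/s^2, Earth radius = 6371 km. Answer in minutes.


r = 22435.9870 km = 2.2435987e+07 m
T = 2*pi*sqrt(r^3/mu) = 2*pi*sqrt(1.1293682e+22 / 3.986e14)
T = 33444.8298 s = 557.4138 min

557.4138 minutes


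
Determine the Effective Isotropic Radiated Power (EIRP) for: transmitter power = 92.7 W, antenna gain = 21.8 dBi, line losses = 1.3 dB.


Pt = 92.7 W = 19.6708 dBW
EIRP = Pt_dBW + Gt - losses = 19.6708 + 21.8 - 1.3 = 40.1708 dBW

40.1708 dBW


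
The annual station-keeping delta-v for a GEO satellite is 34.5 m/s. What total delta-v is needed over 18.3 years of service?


dV = rate * years = 34.5 * 18.3
dV = 631.3500 m/s

631.3500 m/s


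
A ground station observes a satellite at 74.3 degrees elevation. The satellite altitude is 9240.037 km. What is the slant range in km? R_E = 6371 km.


h = 9240.037 km, el = 74.3 deg
d = -R_E*sin(el) + sqrt((R_E*sin(el))^2 + 2*R_E*h + h^2)
d = -6371.0000*sin(1.2968) + sqrt((6371.0000*0.9626917)^2 + 2*6371.0000*9240.037 + 9240.037^2)
d = 9382.2417 km

9382.2417 km


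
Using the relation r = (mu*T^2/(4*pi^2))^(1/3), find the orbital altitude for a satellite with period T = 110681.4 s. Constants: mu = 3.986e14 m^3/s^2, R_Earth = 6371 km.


T = 110681.4 s
r = (mu*T^2/(4*pi^2))^(1/3) = (3.986e14 * 110681.4^2 / (4*pi^2))^(1/3)
r = 4.9824423e+07 m = 49824.4234 km
alt = r - R_E = 49824.4234 - 6371 = 43453.4234 km

43453.4234 km
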